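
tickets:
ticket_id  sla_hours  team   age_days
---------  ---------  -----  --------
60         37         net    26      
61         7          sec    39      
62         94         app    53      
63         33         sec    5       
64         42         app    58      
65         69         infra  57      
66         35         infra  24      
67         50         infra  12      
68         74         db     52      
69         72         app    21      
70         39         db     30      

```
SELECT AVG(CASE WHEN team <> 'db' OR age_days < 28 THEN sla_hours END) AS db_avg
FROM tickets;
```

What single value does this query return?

48.7777777778

ticket_id=60: ✓ → 37
ticket_id=61: ✓ → 7
ticket_id=62: ✓ → 94
ticket_id=63: ✓ → 33
ticket_id=64: ✓ → 42
ticket_id=65: ✓ → 69
ticket_id=66: ✓ → 35
ticket_id=67: ✓ → 50
ticket_id=68: ✗
ticket_id=69: ✓ → 72
ticket_id=70: ✗
db_avg = (37 + 7 + 94 + 33 + 42 + 69 + 35 + 50 + 72) / 9 = 48.7777777778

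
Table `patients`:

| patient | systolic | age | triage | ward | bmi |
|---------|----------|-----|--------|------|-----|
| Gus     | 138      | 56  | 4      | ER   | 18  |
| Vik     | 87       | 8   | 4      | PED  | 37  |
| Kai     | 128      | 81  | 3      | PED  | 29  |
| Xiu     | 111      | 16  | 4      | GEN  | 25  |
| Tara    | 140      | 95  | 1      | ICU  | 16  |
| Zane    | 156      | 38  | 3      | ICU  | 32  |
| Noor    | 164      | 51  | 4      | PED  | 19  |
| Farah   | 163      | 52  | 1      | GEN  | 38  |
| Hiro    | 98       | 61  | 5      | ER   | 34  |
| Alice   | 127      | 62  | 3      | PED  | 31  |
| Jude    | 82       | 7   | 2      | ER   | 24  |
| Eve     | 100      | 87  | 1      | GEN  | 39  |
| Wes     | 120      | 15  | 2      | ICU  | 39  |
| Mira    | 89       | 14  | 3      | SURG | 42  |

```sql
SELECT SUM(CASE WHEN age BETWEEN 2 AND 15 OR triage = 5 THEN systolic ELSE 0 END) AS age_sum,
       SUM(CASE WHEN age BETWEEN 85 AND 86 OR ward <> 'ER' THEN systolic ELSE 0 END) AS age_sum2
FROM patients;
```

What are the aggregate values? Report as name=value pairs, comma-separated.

age_sum=476, age_sum2=1385

[age_sum: age BETWEEN 2 AND 15 OR triage = 5]
patient=Gus: ✗
patient=Vik: ✓ → 87
patient=Kai: ✗
patient=Xiu: ✗
patient=Tara: ✗
patient=Zane: ✗
patient=Noor: ✗
patient=Farah: ✗
patient=Hiro: ✓ → 98
patient=Alice: ✗
patient=Jude: ✓ → 82
patient=Eve: ✗
patient=Wes: ✓ → 120
patient=Mira: ✓ → 89
age_sum = 87 + 98 + 82 + 120 + 89 = 476
—
[age_sum2: age BETWEEN 85 AND 86 OR ward <> 'ER']
patient=Gus: ✗
patient=Vik: ✓ → 87
patient=Kai: ✓ → 128
patient=Xiu: ✓ → 111
patient=Tara: ✓ → 140
patient=Zane: ✓ → 156
patient=Noor: ✓ → 164
patient=Farah: ✓ → 163
patient=Hiro: ✗
patient=Alice: ✓ → 127
patient=Jude: ✗
patient=Eve: ✓ → 100
patient=Wes: ✓ → 120
patient=Mira: ✓ → 89
age_sum2 = 87 + 128 + 111 + 140 + 156 + 164 + 163 + 127 + 100 + 120 + 89 = 1385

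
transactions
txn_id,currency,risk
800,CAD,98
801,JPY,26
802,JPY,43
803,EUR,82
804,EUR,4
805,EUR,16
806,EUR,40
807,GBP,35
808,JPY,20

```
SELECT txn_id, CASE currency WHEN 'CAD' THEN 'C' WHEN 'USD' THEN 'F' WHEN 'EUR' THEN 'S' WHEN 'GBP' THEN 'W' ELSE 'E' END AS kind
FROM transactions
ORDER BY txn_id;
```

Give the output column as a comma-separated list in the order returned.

C, E, E, S, S, S, S, W, E

txn_id=800: currency='CAD' → C
txn_id=801: ELSE → E
txn_id=802: ELSE → E
txn_id=803: currency='EUR' → S
txn_id=804: currency='EUR' → S
txn_id=805: currency='EUR' → S
txn_id=806: currency='EUR' → S
txn_id=807: currency='GBP' → W
txn_id=808: ELSE → E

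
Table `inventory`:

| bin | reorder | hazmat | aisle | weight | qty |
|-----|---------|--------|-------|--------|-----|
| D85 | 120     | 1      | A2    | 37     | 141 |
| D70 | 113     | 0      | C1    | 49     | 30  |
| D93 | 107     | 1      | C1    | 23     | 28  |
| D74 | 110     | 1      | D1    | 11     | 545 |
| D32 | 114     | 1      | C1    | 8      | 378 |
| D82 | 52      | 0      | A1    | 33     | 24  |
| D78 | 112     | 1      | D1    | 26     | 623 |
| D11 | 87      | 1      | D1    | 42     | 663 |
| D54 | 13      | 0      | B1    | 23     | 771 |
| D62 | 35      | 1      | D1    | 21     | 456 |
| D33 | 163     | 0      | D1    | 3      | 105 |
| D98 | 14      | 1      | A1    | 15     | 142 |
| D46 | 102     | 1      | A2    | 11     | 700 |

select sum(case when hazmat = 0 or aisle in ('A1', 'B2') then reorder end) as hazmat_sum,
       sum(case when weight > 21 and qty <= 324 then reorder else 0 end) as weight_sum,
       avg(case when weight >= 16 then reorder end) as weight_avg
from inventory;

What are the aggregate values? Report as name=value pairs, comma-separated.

[hazmat_sum: hazmat = 0 or aisle in ('A1', 'B2')]
bin=D85: ✗
bin=D70: ✓ → 113
bin=D93: ✗
bin=D74: ✗
bin=D32: ✗
bin=D82: ✓ → 52
bin=D78: ✗
bin=D11: ✗
bin=D54: ✓ → 13
bin=D62: ✗
bin=D33: ✓ → 163
bin=D98: ✓ → 14
bin=D46: ✗
hazmat_sum = 113 + 52 + 13 + 163 + 14 = 355
—
[weight_sum: weight > 21 and qty <= 324]
bin=D85: ✓ → 120
bin=D70: ✓ → 113
bin=D93: ✓ → 107
bin=D74: ✗
bin=D32: ✗
bin=D82: ✓ → 52
bin=D78: ✗
bin=D11: ✗
bin=D54: ✗
bin=D62: ✗
bin=D33: ✗
bin=D98: ✗
bin=D46: ✗
weight_sum = 120 + 113 + 107 + 52 = 392
—
[weight_avg: weight >= 16]
bin=D85: ✓ → 120
bin=D70: ✓ → 113
bin=D93: ✓ → 107
bin=D74: ✗
bin=D32: ✗
bin=D82: ✓ → 52
bin=D78: ✓ → 112
bin=D11: ✓ → 87
bin=D54: ✓ → 13
bin=D62: ✓ → 35
bin=D33: ✗
bin=D98: ✗
bin=D46: ✗
weight_avg = (120 + 113 + 107 + 52 + 112 + 87 + 13 + 35) / 8 = 79.875

hazmat_sum=355, weight_sum=392, weight_avg=79.875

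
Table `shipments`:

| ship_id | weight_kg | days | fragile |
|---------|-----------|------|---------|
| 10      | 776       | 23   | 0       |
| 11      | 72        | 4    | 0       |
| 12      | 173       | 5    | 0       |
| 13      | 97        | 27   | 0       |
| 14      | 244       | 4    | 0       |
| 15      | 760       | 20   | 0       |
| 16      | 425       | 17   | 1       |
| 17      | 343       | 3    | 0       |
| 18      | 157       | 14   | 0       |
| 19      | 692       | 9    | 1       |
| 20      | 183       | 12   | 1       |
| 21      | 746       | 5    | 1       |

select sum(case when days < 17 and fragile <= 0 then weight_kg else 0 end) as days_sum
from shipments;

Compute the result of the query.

989

ship_id=10: ✗
ship_id=11: ✓ → 72
ship_id=12: ✓ → 173
ship_id=13: ✗
ship_id=14: ✓ → 244
ship_id=15: ✗
ship_id=16: ✗
ship_id=17: ✓ → 343
ship_id=18: ✓ → 157
ship_id=19: ✗
ship_id=20: ✗
ship_id=21: ✗
days_sum = 72 + 173 + 244 + 343 + 157 = 989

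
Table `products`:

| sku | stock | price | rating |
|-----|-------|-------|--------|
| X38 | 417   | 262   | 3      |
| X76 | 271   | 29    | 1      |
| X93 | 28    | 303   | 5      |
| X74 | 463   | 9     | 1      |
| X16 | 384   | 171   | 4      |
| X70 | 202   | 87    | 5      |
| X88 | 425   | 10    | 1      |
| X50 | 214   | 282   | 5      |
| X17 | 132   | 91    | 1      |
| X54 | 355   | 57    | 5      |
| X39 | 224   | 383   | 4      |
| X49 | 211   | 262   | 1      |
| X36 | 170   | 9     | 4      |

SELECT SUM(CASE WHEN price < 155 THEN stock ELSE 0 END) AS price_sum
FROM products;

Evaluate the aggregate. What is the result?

2018

sku=X38: ✗
sku=X76: ✓ → 271
sku=X93: ✗
sku=X74: ✓ → 463
sku=X16: ✗
sku=X70: ✓ → 202
sku=X88: ✓ → 425
sku=X50: ✗
sku=X17: ✓ → 132
sku=X54: ✓ → 355
sku=X39: ✗
sku=X49: ✗
sku=X36: ✓ → 170
price_sum = 271 + 463 + 202 + 425 + 132 + 355 + 170 = 2018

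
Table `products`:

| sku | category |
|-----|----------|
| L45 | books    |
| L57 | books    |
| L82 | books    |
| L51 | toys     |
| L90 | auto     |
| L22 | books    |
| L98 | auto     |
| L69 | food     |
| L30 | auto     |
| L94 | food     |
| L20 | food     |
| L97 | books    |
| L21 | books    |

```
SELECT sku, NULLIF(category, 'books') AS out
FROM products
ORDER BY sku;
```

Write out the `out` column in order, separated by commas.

food, NULL, NULL, auto, NULL, toys, NULL, food, NULL, auto, food, NULL, auto

sku=L20: category=food vs books: differ → food
sku=L21: category=books vs books: equal → NULL
sku=L22: category=books vs books: equal → NULL
sku=L30: category=auto vs books: differ → auto
sku=L45: category=books vs books: equal → NULL
sku=L51: category=toys vs books: differ → toys
sku=L57: category=books vs books: equal → NULL
sku=L69: category=food vs books: differ → food
sku=L82: category=books vs books: equal → NULL
sku=L90: category=auto vs books: differ → auto
sku=L94: category=food vs books: differ → food
sku=L97: category=books vs books: equal → NULL
sku=L98: category=auto vs books: differ → auto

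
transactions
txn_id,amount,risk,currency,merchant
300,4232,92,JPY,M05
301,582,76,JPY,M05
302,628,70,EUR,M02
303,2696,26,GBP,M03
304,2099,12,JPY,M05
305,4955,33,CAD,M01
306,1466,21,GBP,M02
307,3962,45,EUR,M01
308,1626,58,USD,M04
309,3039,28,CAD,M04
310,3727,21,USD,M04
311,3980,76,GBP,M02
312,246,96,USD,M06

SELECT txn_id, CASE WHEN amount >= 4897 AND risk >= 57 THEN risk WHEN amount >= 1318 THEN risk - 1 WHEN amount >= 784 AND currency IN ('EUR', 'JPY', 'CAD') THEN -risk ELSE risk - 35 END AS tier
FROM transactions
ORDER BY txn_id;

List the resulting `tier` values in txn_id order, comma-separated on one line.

91, 41, 35, 25, 11, 32, 20, 44, 57, 27, 20, 75, 61

txn_id=300: amount >= 1318 → 91
txn_id=301: ELSE → 41
txn_id=302: ELSE → 35
txn_id=303: amount >= 1318 → 25
txn_id=304: amount >= 1318 → 11
txn_id=305: amount >= 1318 → 32
txn_id=306: amount >= 1318 → 20
txn_id=307: amount >= 1318 → 44
txn_id=308: amount >= 1318 → 57
txn_id=309: amount >= 1318 → 27
txn_id=310: amount >= 1318 → 20
txn_id=311: amount >= 1318 → 75
txn_id=312: ELSE → 61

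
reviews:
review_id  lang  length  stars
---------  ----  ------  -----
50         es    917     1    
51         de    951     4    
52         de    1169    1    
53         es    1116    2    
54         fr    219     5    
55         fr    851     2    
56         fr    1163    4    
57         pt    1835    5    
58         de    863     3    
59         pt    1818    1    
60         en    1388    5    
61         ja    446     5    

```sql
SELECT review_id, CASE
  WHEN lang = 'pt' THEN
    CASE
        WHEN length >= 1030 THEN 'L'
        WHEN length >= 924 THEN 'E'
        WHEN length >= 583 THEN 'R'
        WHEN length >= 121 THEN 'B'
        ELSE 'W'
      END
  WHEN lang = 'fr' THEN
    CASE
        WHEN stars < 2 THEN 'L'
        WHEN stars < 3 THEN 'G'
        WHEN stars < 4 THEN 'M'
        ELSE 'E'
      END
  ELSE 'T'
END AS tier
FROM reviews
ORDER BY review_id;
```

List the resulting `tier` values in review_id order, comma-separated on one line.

review_id=50: lang='es' → outer ELSE → T
review_id=51: lang='de' → outer ELSE → T
review_id=52: lang='de' → outer ELSE → T
review_id=53: lang='es' → outer ELSE → T
review_id=54: lang='fr' → inner[ELSE] → E
review_id=55: lang='fr' → inner[stars < 3] → G
review_id=56: lang='fr' → inner[ELSE] → E
review_id=57: lang='pt' → inner[length >= 1030] → L
review_id=58: lang='de' → outer ELSE → T
review_id=59: lang='pt' → inner[length >= 1030] → L
review_id=60: lang='en' → outer ELSE → T
review_id=61: lang='ja' → outer ELSE → T

T, T, T, T, E, G, E, L, T, L, T, T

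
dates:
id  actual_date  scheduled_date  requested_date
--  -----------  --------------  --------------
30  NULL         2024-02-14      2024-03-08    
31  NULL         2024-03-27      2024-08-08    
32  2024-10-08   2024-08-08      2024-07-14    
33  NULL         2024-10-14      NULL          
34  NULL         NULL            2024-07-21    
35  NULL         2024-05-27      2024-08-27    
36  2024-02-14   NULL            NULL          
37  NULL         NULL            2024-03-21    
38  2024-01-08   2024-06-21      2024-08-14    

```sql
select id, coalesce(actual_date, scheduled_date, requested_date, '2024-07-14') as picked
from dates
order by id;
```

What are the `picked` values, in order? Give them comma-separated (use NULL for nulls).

2024-02-14, 2024-03-27, 2024-10-08, 2024-10-14, 2024-07-21, 2024-05-27, 2024-02-14, 2024-03-21, 2024-01-08

id=30: actual_date=NULL, scheduled_date=2024-02-14 → 2024-02-14
id=31: actual_date=NULL, scheduled_date=2024-03-27 → 2024-03-27
id=32: actual_date=2024-10-08 → 2024-10-08
id=33: actual_date=NULL, scheduled_date=2024-10-14 → 2024-10-14
id=34: actual_date=NULL, scheduled_date=NULL, requested_date=2024-07-21 → 2024-07-21
id=35: actual_date=NULL, scheduled_date=2024-05-27 → 2024-05-27
id=36: actual_date=2024-02-14 → 2024-02-14
id=37: actual_date=NULL, scheduled_date=NULL, requested_date=2024-03-21 → 2024-03-21
id=38: actual_date=2024-01-08 → 2024-01-08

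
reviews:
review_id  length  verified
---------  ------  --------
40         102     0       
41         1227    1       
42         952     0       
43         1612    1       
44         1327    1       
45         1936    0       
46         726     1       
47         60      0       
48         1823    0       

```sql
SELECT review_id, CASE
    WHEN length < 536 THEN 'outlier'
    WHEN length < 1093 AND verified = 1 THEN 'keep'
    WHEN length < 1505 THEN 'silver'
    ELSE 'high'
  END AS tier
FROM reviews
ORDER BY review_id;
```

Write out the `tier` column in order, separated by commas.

review_id=40: length < 536 → outlier
review_id=41: length < 1505 → silver
review_id=42: length < 1505 → silver
review_id=43: ELSE → high
review_id=44: length < 1505 → silver
review_id=45: ELSE → high
review_id=46: length < 1093 AND verified = 1 → keep
review_id=47: length < 536 → outlier
review_id=48: ELSE → high

outlier, silver, silver, high, silver, high, keep, outlier, high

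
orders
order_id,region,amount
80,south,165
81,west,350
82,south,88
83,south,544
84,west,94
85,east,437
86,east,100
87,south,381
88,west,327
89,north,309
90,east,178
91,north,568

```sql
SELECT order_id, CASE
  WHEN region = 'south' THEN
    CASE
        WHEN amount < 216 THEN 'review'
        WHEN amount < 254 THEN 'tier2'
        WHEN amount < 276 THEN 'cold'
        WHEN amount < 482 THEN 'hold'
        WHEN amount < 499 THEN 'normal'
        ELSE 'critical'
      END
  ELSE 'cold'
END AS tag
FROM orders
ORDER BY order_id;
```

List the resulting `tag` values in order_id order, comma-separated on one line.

review, cold, review, critical, cold, cold, cold, hold, cold, cold, cold, cold

order_id=80: region='south' → inner[amount < 216] → review
order_id=81: region='west' → outer ELSE → cold
order_id=82: region='south' → inner[amount < 216] → review
order_id=83: region='south' → inner[ELSE] → critical
order_id=84: region='west' → outer ELSE → cold
order_id=85: region='east' → outer ELSE → cold
order_id=86: region='east' → outer ELSE → cold
order_id=87: region='south' → inner[amount < 482] → hold
order_id=88: region='west' → outer ELSE → cold
order_id=89: region='north' → outer ELSE → cold
order_id=90: region='east' → outer ELSE → cold
order_id=91: region='north' → outer ELSE → cold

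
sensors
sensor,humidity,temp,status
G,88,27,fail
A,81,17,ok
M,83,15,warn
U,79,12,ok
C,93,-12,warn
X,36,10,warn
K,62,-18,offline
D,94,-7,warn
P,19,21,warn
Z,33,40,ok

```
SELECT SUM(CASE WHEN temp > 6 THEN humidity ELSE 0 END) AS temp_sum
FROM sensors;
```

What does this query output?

419

sensor=G: ✓ → 88
sensor=A: ✓ → 81
sensor=M: ✓ → 83
sensor=U: ✓ → 79
sensor=C: ✗
sensor=X: ✓ → 36
sensor=K: ✗
sensor=D: ✗
sensor=P: ✓ → 19
sensor=Z: ✓ → 33
temp_sum = 88 + 81 + 83 + 79 + 36 + 19 + 33 = 419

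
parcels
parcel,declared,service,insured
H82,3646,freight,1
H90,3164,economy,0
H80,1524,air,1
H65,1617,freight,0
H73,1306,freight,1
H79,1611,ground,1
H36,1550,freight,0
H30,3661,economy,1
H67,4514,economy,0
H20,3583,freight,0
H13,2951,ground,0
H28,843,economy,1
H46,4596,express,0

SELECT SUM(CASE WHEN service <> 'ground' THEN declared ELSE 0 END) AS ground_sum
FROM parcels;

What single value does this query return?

parcel=H82: ✓ → 3646
parcel=H90: ✓ → 3164
parcel=H80: ✓ → 1524
parcel=H65: ✓ → 1617
parcel=H73: ✓ → 1306
parcel=H79: ✗
parcel=H36: ✓ → 1550
parcel=H30: ✓ → 3661
parcel=H67: ✓ → 4514
parcel=H20: ✓ → 3583
parcel=H13: ✗
parcel=H28: ✓ → 843
parcel=H46: ✓ → 4596
ground_sum = 3646 + 3164 + 1524 + 1617 + 1306 + 1550 + 3661 + 4514 + 3583 + 843 + 4596 = 30004

30004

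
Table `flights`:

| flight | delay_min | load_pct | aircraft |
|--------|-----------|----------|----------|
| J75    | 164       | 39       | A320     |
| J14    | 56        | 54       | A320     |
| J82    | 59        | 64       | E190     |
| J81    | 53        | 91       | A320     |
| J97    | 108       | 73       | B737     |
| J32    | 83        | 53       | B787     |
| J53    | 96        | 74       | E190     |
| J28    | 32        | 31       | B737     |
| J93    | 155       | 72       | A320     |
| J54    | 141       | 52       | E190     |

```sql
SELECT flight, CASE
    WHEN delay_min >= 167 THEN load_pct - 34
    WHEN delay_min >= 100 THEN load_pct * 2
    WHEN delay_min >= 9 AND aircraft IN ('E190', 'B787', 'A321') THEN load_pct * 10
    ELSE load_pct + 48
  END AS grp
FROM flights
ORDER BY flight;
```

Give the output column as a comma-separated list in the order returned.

102, 79, 530, 740, 104, 78, 139, 640, 144, 146

flight=J14: ELSE → 102
flight=J28: ELSE → 79
flight=J32: delay_min >= 9 AND aircraft IN ('E190', 'B787', 'A321') → 530
flight=J53: delay_min >= 9 AND aircraft IN ('E190', 'B787', 'A321') → 740
flight=J54: delay_min >= 100 → 104
flight=J75: delay_min >= 100 → 78
flight=J81: ELSE → 139
flight=J82: delay_min >= 9 AND aircraft IN ('E190', 'B787', 'A321') → 640
flight=J93: delay_min >= 100 → 144
flight=J97: delay_min >= 100 → 146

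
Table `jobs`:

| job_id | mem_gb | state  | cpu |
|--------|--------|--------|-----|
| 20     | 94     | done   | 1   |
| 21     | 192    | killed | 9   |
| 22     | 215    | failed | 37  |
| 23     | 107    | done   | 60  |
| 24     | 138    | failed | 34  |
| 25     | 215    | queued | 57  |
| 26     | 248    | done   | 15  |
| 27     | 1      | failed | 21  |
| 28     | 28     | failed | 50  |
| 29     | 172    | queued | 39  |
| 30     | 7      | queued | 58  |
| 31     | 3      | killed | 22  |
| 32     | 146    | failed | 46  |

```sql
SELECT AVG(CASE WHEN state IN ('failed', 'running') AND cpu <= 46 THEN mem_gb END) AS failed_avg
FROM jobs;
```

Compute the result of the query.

125

job_id=20: ✗
job_id=21: ✗
job_id=22: ✓ → 215
job_id=23: ✗
job_id=24: ✓ → 138
job_id=25: ✗
job_id=26: ✗
job_id=27: ✓ → 1
job_id=28: ✗
job_id=29: ✗
job_id=30: ✗
job_id=31: ✗
job_id=32: ✓ → 146
failed_avg = (215 + 138 + 1 + 146) / 4 = 125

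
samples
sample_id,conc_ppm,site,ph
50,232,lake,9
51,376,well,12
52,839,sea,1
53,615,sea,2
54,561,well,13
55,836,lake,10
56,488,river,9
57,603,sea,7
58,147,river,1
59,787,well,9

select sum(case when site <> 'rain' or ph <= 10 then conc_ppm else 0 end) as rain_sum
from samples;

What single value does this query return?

5484

sample_id=50: ✓ → 232
sample_id=51: ✓ → 376
sample_id=52: ✓ → 839
sample_id=53: ✓ → 615
sample_id=54: ✓ → 561
sample_id=55: ✓ → 836
sample_id=56: ✓ → 488
sample_id=57: ✓ → 603
sample_id=58: ✓ → 147
sample_id=59: ✓ → 787
rain_sum = 232 + 376 + 839 + 615 + 561 + 836 + 488 + 603 + 147 + 787 = 5484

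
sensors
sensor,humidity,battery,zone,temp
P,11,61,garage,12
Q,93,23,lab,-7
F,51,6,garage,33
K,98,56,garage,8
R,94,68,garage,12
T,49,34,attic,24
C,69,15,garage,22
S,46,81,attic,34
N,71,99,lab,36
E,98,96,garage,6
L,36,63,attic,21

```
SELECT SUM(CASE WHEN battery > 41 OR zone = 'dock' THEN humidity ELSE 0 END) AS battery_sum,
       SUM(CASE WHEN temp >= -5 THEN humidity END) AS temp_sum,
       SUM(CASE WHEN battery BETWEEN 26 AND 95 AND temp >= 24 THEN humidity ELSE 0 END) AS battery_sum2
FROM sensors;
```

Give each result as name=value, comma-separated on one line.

[battery_sum: battery > 41 OR zone = 'dock']
sensor=P: ✓ → 11
sensor=Q: ✗
sensor=F: ✗
sensor=K: ✓ → 98
sensor=R: ✓ → 94
sensor=T: ✗
sensor=C: ✗
sensor=S: ✓ → 46
sensor=N: ✓ → 71
sensor=E: ✓ → 98
sensor=L: ✓ → 36
battery_sum = 11 + 98 + 94 + 46 + 71 + 98 + 36 = 454
—
[temp_sum: temp >= -5]
sensor=P: ✓ → 11
sensor=Q: ✗
sensor=F: ✓ → 51
sensor=K: ✓ → 98
sensor=R: ✓ → 94
sensor=T: ✓ → 49
sensor=C: ✓ → 69
sensor=S: ✓ → 46
sensor=N: ✓ → 71
sensor=E: ✓ → 98
sensor=L: ✓ → 36
temp_sum = 11 + 51 + 98 + 94 + 49 + 69 + 46 + 71 + 98 + 36 = 623
—
[battery_sum2: battery BETWEEN 26 AND 95 AND temp >= 24]
sensor=P: ✗
sensor=Q: ✗
sensor=F: ✗
sensor=K: ✗
sensor=R: ✗
sensor=T: ✓ → 49
sensor=C: ✗
sensor=S: ✓ → 46
sensor=N: ✗
sensor=E: ✗
sensor=L: ✗
battery_sum2 = 49 + 46 = 95

battery_sum=454, temp_sum=623, battery_sum2=95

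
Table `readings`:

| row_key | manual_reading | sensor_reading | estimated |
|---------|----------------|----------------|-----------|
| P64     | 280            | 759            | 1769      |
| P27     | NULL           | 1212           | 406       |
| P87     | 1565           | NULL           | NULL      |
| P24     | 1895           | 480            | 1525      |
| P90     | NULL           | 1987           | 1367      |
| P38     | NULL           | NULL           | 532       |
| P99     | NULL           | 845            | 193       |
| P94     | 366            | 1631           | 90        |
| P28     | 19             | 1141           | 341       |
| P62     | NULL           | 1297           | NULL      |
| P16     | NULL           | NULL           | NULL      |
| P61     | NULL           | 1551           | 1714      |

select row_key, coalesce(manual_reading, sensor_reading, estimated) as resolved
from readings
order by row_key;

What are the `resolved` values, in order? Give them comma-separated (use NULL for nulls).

NULL, 1895, 1212, 19, 532, 1551, 1297, 280, 1565, 1987, 366, 845

row_key=P16: manual_reading=NULL, sensor_reading=NULL, estimated=NULL (all NULL) → NULL
row_key=P24: manual_reading=1895 → 1895
row_key=P27: manual_reading=NULL, sensor_reading=1212 → 1212
row_key=P28: manual_reading=19 → 19
row_key=P38: manual_reading=NULL, sensor_reading=NULL, estimated=532 → 532
row_key=P61: manual_reading=NULL, sensor_reading=1551 → 1551
row_key=P62: manual_reading=NULL, sensor_reading=1297 → 1297
row_key=P64: manual_reading=280 → 280
row_key=P87: manual_reading=1565 → 1565
row_key=P90: manual_reading=NULL, sensor_reading=1987 → 1987
row_key=P94: manual_reading=366 → 366
row_key=P99: manual_reading=NULL, sensor_reading=845 → 845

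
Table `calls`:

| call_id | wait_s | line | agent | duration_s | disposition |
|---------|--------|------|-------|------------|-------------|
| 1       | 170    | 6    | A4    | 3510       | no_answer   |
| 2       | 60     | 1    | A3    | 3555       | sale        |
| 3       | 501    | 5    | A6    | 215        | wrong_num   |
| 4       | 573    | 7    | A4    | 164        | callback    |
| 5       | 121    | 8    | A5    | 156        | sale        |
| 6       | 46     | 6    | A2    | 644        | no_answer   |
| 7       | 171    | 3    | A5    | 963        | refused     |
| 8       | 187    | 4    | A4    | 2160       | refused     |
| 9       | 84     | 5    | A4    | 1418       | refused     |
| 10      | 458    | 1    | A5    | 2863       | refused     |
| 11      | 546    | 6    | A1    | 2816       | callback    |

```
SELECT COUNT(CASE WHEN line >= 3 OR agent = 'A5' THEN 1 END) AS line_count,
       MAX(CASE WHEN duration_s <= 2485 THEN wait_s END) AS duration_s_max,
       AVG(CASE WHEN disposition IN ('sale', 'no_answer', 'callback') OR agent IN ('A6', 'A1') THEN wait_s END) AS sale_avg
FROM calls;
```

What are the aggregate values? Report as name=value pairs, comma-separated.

[line_count: line >= 3 OR agent = 'A5']
call_id=1: ✓ → 1
call_id=2: ✗
call_id=3: ✓ → 1
call_id=4: ✓ → 1
call_id=5: ✓ → 1
call_id=6: ✓ → 1
call_id=7: ✓ → 1
call_id=8: ✓ → 1
call_id=9: ✓ → 1
call_id=10: ✓ → 1
call_id=11: ✓ → 1
line_count = COUNT(1, 1, 1, 1, 1, 1, 1, 1, 1, 1) = 10
—
[duration_s_max: duration_s <= 2485]
call_id=1: ✗
call_id=2: ✗
call_id=3: ✓ → 501
call_id=4: ✓ → 573
call_id=5: ✓ → 121
call_id=6: ✓ → 46
call_id=7: ✓ → 171
call_id=8: ✓ → 187
call_id=9: ✓ → 84
call_id=10: ✗
call_id=11: ✗
duration_s_max = MAX(501, 573, 121, 46, 171, 187, 84) = 573
—
[sale_avg: disposition IN ('sale', 'no_answer', 'callback') OR agent IN ('A6', 'A1')]
call_id=1: ✓ → 170
call_id=2: ✓ → 60
call_id=3: ✓ → 501
call_id=4: ✓ → 573
call_id=5: ✓ → 121
call_id=6: ✓ → 46
call_id=7: ✗
call_id=8: ✗
call_id=9: ✗
call_id=10: ✗
call_id=11: ✓ → 546
sale_avg = (170 + 60 + 501 + 573 + 121 + 46 + 546) / 7 = 288.1428571429

line_count=10, duration_s_max=573, sale_avg=288.1428571429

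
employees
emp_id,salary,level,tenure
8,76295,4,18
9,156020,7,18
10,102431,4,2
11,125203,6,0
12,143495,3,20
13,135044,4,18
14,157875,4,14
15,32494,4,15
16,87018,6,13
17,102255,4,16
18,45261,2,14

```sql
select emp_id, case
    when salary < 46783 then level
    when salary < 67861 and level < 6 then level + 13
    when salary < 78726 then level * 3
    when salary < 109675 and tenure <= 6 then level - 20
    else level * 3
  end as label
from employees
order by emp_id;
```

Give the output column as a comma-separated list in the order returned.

emp_id=8: salary < 78726 → 12
emp_id=9: ELSE → 21
emp_id=10: salary < 109675 and tenure <= 6 → -16
emp_id=11: ELSE → 18
emp_id=12: ELSE → 9
emp_id=13: ELSE → 12
emp_id=14: ELSE → 12
emp_id=15: salary < 46783 → 4
emp_id=16: ELSE → 18
emp_id=17: ELSE → 12
emp_id=18: salary < 46783 → 2

12, 21, -16, 18, 9, 12, 12, 4, 18, 12, 2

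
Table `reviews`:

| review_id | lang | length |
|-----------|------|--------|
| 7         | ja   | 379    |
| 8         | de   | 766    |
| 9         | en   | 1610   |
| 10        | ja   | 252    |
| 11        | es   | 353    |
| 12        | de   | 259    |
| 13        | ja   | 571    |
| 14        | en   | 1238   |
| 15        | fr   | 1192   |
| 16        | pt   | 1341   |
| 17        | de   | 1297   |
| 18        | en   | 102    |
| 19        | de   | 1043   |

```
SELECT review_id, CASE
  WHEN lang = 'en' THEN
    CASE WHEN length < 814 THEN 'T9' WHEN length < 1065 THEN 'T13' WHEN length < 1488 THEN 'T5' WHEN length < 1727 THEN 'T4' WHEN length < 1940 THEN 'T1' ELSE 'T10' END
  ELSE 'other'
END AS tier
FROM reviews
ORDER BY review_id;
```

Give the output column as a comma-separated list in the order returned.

review_id=7: lang='ja' → outer ELSE → other
review_id=8: lang='de' → outer ELSE → other
review_id=9: lang='en' → inner[length < 1727] → T4
review_id=10: lang='ja' → outer ELSE → other
review_id=11: lang='es' → outer ELSE → other
review_id=12: lang='de' → outer ELSE → other
review_id=13: lang='ja' → outer ELSE → other
review_id=14: lang='en' → inner[length < 1488] → T5
review_id=15: lang='fr' → outer ELSE → other
review_id=16: lang='pt' → outer ELSE → other
review_id=17: lang='de' → outer ELSE → other
review_id=18: lang='en' → inner[length < 814] → T9
review_id=19: lang='de' → outer ELSE → other

other, other, T4, other, other, other, other, T5, other, other, other, T9, other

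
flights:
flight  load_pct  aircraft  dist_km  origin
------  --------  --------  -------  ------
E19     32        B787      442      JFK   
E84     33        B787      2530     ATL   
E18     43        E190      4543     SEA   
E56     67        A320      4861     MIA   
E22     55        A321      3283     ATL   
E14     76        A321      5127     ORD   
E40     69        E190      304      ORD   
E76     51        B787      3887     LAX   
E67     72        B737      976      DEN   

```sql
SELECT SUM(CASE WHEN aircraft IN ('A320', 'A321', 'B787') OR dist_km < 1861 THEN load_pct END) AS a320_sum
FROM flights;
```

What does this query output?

flight=E19: ✓ → 32
flight=E84: ✓ → 33
flight=E18: ✗
flight=E56: ✓ → 67
flight=E22: ✓ → 55
flight=E14: ✓ → 76
flight=E40: ✓ → 69
flight=E76: ✓ → 51
flight=E67: ✓ → 72
a320_sum = 32 + 33 + 67 + 55 + 76 + 69 + 51 + 72 = 455

455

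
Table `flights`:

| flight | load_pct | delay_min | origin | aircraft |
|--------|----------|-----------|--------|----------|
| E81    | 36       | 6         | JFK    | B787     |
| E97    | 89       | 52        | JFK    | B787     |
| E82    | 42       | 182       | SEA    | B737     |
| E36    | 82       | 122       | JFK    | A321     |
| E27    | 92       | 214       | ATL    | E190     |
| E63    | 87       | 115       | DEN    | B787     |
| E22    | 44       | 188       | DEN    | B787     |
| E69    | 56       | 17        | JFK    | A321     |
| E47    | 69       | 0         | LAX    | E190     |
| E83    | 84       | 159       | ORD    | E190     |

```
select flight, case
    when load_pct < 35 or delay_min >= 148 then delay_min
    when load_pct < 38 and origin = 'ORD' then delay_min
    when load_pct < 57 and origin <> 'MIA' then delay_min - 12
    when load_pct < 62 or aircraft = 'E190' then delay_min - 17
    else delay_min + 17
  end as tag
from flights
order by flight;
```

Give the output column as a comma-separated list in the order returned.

flight=E22: load_pct < 35 or delay_min >= 148 → 188
flight=E27: load_pct < 35 or delay_min >= 148 → 214
flight=E36: ELSE → 139
flight=E47: load_pct < 62 or aircraft = 'E190' → -17
flight=E63: ELSE → 132
flight=E69: load_pct < 57 and origin <> 'MIA' → 5
flight=E81: load_pct < 57 and origin <> 'MIA' → -6
flight=E82: load_pct < 35 or delay_min >= 148 → 182
flight=E83: load_pct < 35 or delay_min >= 148 → 159
flight=E97: ELSE → 69

188, 214, 139, -17, 132, 5, -6, 182, 159, 69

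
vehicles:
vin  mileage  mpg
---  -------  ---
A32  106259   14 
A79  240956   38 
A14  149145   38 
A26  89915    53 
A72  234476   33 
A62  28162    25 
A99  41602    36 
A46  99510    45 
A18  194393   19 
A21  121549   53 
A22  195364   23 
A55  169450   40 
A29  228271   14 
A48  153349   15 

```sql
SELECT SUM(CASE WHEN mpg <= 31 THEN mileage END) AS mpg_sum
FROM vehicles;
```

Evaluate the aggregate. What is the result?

905798

vin=A32: ✓ → 106259
vin=A79: ✗
vin=A14: ✗
vin=A26: ✗
vin=A72: ✗
vin=A62: ✓ → 28162
vin=A99: ✗
vin=A46: ✗
vin=A18: ✓ → 194393
vin=A21: ✗
vin=A22: ✓ → 195364
vin=A55: ✗
vin=A29: ✓ → 228271
vin=A48: ✓ → 153349
mpg_sum = 106259 + 28162 + 194393 + 195364 + 228271 + 153349 = 905798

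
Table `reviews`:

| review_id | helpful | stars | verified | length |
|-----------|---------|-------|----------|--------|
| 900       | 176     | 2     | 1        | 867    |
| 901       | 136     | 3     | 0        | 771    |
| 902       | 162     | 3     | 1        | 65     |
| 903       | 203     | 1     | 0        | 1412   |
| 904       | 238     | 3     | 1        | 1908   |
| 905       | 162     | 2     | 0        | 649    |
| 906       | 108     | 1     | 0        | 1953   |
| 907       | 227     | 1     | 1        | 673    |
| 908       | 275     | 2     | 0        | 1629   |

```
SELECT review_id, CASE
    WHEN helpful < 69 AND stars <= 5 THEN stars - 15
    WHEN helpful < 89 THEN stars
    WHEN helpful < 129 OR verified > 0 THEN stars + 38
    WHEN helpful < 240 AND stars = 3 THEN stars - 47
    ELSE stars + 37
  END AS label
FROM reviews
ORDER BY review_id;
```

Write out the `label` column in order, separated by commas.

40, -44, 41, 38, 41, 39, 39, 39, 39

review_id=900: helpful < 129 OR verified > 0 → 40
review_id=901: helpful < 240 AND stars = 3 → -44
review_id=902: helpful < 129 OR verified > 0 → 41
review_id=903: ELSE → 38
review_id=904: helpful < 129 OR verified > 0 → 41
review_id=905: ELSE → 39
review_id=906: helpful < 129 OR verified > 0 → 39
review_id=907: helpful < 129 OR verified > 0 → 39
review_id=908: ELSE → 39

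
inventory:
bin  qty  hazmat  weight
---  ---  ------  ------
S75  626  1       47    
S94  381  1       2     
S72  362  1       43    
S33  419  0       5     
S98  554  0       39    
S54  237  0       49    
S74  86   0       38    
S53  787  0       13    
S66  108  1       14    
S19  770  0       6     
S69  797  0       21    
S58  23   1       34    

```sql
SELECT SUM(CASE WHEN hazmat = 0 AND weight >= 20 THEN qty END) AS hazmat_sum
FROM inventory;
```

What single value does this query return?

1674

bin=S75: ✗
bin=S94: ✗
bin=S72: ✗
bin=S33: ✗
bin=S98: ✓ → 554
bin=S54: ✓ → 237
bin=S74: ✓ → 86
bin=S53: ✗
bin=S66: ✗
bin=S19: ✗
bin=S69: ✓ → 797
bin=S58: ✗
hazmat_sum = 554 + 237 + 86 + 797 = 1674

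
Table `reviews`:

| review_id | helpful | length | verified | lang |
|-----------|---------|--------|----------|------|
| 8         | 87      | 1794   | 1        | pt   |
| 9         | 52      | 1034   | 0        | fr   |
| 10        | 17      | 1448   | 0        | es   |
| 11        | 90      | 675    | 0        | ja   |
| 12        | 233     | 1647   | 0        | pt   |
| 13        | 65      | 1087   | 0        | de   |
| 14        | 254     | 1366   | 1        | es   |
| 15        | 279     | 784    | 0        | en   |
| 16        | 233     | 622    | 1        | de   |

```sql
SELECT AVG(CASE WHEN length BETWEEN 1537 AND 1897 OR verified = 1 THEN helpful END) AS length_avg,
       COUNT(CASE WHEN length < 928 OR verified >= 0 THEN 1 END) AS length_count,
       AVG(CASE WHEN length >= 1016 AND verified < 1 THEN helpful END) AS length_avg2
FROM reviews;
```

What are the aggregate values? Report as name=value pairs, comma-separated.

[length_avg: length BETWEEN 1537 AND 1897 OR verified = 1]
review_id=8: ✓ → 87
review_id=9: ✗
review_id=10: ✗
review_id=11: ✗
review_id=12: ✓ → 233
review_id=13: ✗
review_id=14: ✓ → 254
review_id=15: ✗
review_id=16: ✓ → 233
length_avg = (87 + 233 + 254 + 233) / 4 = 201.75
—
[length_count: length < 928 OR verified >= 0]
review_id=8: ✓ → 1
review_id=9: ✓ → 1
review_id=10: ✓ → 1
review_id=11: ✓ → 1
review_id=12: ✓ → 1
review_id=13: ✓ → 1
review_id=14: ✓ → 1
review_id=15: ✓ → 1
review_id=16: ✓ → 1
length_count = COUNT(1, 1, 1, 1, 1, 1, 1, 1, 1) = 9
—
[length_avg2: length >= 1016 AND verified < 1]
review_id=8: ✗
review_id=9: ✓ → 52
review_id=10: ✓ → 17
review_id=11: ✗
review_id=12: ✓ → 233
review_id=13: ✓ → 65
review_id=14: ✗
review_id=15: ✗
review_id=16: ✗
length_avg2 = (52 + 17 + 233 + 65) / 4 = 91.75

length_avg=201.75, length_count=9, length_avg2=91.75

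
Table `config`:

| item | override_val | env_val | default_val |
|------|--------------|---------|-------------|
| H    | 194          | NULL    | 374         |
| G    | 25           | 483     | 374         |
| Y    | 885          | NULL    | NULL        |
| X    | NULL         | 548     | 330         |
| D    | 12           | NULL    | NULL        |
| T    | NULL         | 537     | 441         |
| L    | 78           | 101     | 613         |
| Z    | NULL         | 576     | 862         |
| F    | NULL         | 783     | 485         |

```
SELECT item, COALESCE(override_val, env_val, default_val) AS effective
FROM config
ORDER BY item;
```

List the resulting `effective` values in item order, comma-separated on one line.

item=D: override_val=12 → 12
item=F: override_val=NULL, env_val=783 → 783
item=G: override_val=25 → 25
item=H: override_val=194 → 194
item=L: override_val=78 → 78
item=T: override_val=NULL, env_val=537 → 537
item=X: override_val=NULL, env_val=548 → 548
item=Y: override_val=885 → 885
item=Z: override_val=NULL, env_val=576 → 576

12, 783, 25, 194, 78, 537, 548, 885, 576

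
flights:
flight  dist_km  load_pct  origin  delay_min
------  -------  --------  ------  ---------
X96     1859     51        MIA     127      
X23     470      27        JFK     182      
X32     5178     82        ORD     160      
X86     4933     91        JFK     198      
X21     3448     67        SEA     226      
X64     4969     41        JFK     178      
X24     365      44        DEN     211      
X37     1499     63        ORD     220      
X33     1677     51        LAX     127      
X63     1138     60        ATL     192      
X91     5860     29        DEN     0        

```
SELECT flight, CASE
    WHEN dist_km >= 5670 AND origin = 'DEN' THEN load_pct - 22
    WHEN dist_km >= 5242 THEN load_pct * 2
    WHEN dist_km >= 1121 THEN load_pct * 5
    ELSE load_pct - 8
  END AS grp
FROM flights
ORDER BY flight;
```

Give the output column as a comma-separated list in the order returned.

335, 19, 36, 410, 255, 315, 300, 205, 455, 7, 255

flight=X21: dist_km >= 1121 → 335
flight=X23: ELSE → 19
flight=X24: ELSE → 36
flight=X32: dist_km >= 1121 → 410
flight=X33: dist_km >= 1121 → 255
flight=X37: dist_km >= 1121 → 315
flight=X63: dist_km >= 1121 → 300
flight=X64: dist_km >= 1121 → 205
flight=X86: dist_km >= 1121 → 455
flight=X91: dist_km >= 5670 AND origin = 'DEN' → 7
flight=X96: dist_km >= 1121 → 255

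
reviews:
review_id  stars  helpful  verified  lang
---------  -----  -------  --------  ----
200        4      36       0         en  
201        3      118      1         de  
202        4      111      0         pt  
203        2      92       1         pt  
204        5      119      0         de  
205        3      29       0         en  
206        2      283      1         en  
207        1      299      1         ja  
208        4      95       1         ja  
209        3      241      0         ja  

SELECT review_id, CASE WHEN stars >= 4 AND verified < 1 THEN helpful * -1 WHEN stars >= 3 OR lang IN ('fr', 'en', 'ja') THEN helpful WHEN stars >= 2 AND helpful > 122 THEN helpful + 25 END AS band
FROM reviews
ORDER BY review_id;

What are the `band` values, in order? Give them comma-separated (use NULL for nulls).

-36, 118, -111, NULL, -119, 29, 283, 299, 95, 241

review_id=200: stars >= 4 AND verified < 1 → -36
review_id=201: stars >= 3 OR lang IN ('fr', 'en', 'ja') → 118
review_id=202: stars >= 4 AND verified < 1 → -111
review_id=203: (no match → NULL) → NULL
review_id=204: stars >= 4 AND verified < 1 → -119
review_id=205: stars >= 3 OR lang IN ('fr', 'en', 'ja') → 29
review_id=206: stars >= 3 OR lang IN ('fr', 'en', 'ja') → 283
review_id=207: stars >= 3 OR lang IN ('fr', 'en', 'ja') → 299
review_id=208: stars >= 3 OR lang IN ('fr', 'en', 'ja') → 95
review_id=209: stars >= 3 OR lang IN ('fr', 'en', 'ja') → 241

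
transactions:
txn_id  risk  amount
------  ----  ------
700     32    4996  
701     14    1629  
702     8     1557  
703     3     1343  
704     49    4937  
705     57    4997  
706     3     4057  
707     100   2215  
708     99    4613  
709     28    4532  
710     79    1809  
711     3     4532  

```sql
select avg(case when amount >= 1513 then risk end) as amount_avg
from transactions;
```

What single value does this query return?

42.9090909091

txn_id=700: ✓ → 32
txn_id=701: ✓ → 14
txn_id=702: ✓ → 8
txn_id=703: ✗
txn_id=704: ✓ → 49
txn_id=705: ✓ → 57
txn_id=706: ✓ → 3
txn_id=707: ✓ → 100
txn_id=708: ✓ → 99
txn_id=709: ✓ → 28
txn_id=710: ✓ → 79
txn_id=711: ✓ → 3
amount_avg = (32 + 14 + 8 + 49 + 57 + 3 + 100 + 99 + 28 + 79 + 3) / 11 = 42.9090909091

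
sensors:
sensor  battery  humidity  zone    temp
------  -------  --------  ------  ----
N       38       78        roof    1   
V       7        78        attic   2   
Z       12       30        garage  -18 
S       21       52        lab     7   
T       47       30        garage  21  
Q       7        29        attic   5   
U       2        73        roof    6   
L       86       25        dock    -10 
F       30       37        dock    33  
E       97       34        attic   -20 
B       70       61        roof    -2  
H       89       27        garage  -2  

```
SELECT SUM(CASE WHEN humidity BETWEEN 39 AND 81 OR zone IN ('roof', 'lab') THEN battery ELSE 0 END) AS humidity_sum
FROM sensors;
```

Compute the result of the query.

sensor=N: ✓ → 38
sensor=V: ✓ → 7
sensor=Z: ✗
sensor=S: ✓ → 21
sensor=T: ✗
sensor=Q: ✗
sensor=U: ✓ → 2
sensor=L: ✗
sensor=F: ✗
sensor=E: ✗
sensor=B: ✓ → 70
sensor=H: ✗
humidity_sum = 38 + 7 + 21 + 2 + 70 = 138

138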